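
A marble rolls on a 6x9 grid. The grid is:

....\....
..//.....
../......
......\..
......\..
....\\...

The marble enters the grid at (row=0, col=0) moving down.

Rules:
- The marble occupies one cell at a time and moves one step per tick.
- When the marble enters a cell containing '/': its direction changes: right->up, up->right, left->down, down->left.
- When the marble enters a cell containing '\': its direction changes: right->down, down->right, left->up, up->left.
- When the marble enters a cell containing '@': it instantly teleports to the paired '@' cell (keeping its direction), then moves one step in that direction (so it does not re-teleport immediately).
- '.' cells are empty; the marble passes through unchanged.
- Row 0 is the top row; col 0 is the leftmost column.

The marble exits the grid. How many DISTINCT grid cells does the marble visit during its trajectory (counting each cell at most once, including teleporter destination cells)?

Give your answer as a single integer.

Step 1: enter (0,0), '.' pass, move down to (1,0)
Step 2: enter (1,0), '.' pass, move down to (2,0)
Step 3: enter (2,0), '.' pass, move down to (3,0)
Step 4: enter (3,0), '.' pass, move down to (4,0)
Step 5: enter (4,0), '.' pass, move down to (5,0)
Step 6: enter (5,0), '.' pass, move down to (6,0)
Step 7: at (6,0) — EXIT via bottom edge, pos 0
Distinct cells visited: 6 (path length 6)

Answer: 6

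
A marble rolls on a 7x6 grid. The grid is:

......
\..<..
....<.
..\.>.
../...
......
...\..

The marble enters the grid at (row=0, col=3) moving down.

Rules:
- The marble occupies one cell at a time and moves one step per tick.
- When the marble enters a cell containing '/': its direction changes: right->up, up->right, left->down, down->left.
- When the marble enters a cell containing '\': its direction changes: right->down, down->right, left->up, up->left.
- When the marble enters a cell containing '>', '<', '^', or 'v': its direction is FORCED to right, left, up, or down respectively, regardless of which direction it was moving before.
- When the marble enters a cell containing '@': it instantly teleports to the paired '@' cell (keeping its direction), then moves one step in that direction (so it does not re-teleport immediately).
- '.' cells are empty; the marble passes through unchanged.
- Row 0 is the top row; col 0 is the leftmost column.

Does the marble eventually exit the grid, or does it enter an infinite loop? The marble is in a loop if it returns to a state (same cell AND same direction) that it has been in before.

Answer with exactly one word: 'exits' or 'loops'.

Step 1: enter (0,3), '.' pass, move down to (1,3)
Step 2: enter (1,3), '<' forces down->left, move left to (1,2)
Step 3: enter (1,2), '.' pass, move left to (1,1)
Step 4: enter (1,1), '.' pass, move left to (1,0)
Step 5: enter (1,0), '\' deflects left->up, move up to (0,0)
Step 6: enter (0,0), '.' pass, move up to (-1,0)
Step 7: at (-1,0) — EXIT via top edge, pos 0

Answer: exits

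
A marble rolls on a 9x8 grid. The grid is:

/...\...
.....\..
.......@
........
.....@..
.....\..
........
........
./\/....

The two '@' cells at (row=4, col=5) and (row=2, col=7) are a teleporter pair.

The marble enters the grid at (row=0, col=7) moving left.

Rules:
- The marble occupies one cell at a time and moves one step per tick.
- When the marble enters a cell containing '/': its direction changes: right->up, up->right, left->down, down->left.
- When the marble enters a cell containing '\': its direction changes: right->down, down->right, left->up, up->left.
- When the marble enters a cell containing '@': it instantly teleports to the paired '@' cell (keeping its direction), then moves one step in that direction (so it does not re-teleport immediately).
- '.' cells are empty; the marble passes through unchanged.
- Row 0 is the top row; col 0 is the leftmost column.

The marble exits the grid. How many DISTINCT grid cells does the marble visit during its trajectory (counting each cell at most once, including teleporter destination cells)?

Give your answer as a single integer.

Step 1: enter (0,7), '.' pass, move left to (0,6)
Step 2: enter (0,6), '.' pass, move left to (0,5)
Step 3: enter (0,5), '.' pass, move left to (0,4)
Step 4: enter (0,4), '\' deflects left->up, move up to (-1,4)
Step 5: at (-1,4) — EXIT via top edge, pos 4
Distinct cells visited: 4 (path length 4)

Answer: 4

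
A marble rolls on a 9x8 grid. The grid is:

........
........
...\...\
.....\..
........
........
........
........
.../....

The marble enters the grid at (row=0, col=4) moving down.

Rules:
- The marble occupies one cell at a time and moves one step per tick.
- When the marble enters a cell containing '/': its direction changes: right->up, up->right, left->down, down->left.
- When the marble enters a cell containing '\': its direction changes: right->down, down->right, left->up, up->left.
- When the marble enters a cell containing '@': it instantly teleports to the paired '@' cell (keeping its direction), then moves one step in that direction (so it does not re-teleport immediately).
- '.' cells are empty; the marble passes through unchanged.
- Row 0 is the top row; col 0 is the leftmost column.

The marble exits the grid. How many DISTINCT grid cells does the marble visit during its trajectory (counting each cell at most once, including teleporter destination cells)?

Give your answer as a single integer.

Answer: 9

Derivation:
Step 1: enter (0,4), '.' pass, move down to (1,4)
Step 2: enter (1,4), '.' pass, move down to (2,4)
Step 3: enter (2,4), '.' pass, move down to (3,4)
Step 4: enter (3,4), '.' pass, move down to (4,4)
Step 5: enter (4,4), '.' pass, move down to (5,4)
Step 6: enter (5,4), '.' pass, move down to (6,4)
Step 7: enter (6,4), '.' pass, move down to (7,4)
Step 8: enter (7,4), '.' pass, move down to (8,4)
Step 9: enter (8,4), '.' pass, move down to (9,4)
Step 10: at (9,4) — EXIT via bottom edge, pos 4
Distinct cells visited: 9 (path length 9)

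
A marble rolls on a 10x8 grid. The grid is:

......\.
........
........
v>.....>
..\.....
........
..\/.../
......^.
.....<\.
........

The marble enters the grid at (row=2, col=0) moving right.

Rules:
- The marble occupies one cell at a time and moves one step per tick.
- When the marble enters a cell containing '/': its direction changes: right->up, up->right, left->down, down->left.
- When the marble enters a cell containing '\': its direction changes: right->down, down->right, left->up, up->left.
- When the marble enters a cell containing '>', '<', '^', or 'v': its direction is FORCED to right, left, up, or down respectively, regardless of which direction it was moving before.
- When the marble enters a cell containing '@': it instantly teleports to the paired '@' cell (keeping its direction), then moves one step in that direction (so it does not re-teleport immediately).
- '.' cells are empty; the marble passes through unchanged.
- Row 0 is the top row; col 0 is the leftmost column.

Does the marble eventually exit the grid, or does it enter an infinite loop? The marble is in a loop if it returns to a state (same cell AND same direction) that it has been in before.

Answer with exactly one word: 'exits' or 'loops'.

Step 1: enter (2,0), '.' pass, move right to (2,1)
Step 2: enter (2,1), '.' pass, move right to (2,2)
Step 3: enter (2,2), '.' pass, move right to (2,3)
Step 4: enter (2,3), '.' pass, move right to (2,4)
Step 5: enter (2,4), '.' pass, move right to (2,5)
Step 6: enter (2,5), '.' pass, move right to (2,6)
Step 7: enter (2,6), '.' pass, move right to (2,7)
Step 8: enter (2,7), '.' pass, move right to (2,8)
Step 9: at (2,8) — EXIT via right edge, pos 2

Answer: exits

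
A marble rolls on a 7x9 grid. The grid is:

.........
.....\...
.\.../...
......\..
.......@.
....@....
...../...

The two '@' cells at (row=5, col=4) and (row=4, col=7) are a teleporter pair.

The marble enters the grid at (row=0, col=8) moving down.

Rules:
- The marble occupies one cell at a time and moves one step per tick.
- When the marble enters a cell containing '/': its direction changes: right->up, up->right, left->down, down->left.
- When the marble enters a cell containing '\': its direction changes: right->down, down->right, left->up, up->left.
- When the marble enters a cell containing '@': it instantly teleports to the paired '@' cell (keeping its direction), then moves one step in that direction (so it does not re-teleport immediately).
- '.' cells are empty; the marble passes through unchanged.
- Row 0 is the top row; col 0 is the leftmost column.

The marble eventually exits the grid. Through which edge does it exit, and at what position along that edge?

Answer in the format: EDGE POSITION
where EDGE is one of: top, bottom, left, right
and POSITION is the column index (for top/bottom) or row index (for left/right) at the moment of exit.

Answer: bottom 8

Derivation:
Step 1: enter (0,8), '.' pass, move down to (1,8)
Step 2: enter (1,8), '.' pass, move down to (2,8)
Step 3: enter (2,8), '.' pass, move down to (3,8)
Step 4: enter (3,8), '.' pass, move down to (4,8)
Step 5: enter (4,8), '.' pass, move down to (5,8)
Step 6: enter (5,8), '.' pass, move down to (6,8)
Step 7: enter (6,8), '.' pass, move down to (7,8)
Step 8: at (7,8) — EXIT via bottom edge, pos 8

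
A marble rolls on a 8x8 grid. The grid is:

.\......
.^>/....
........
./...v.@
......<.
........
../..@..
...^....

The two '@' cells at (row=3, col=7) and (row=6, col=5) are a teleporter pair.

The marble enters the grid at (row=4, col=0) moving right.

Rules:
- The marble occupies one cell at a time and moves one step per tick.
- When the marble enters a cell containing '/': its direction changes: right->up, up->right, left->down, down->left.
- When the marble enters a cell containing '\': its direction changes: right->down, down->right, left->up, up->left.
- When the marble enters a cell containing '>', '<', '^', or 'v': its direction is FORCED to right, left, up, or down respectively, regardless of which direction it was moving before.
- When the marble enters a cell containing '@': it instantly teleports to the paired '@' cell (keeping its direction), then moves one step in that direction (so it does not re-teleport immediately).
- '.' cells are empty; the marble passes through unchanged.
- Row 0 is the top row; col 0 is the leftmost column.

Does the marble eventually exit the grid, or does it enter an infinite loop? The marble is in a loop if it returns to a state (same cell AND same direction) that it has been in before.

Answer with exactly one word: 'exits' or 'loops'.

Step 1: enter (4,0), '.' pass, move right to (4,1)
Step 2: enter (4,1), '.' pass, move right to (4,2)
Step 3: enter (4,2), '.' pass, move right to (4,3)
Step 4: enter (4,3), '.' pass, move right to (4,4)
Step 5: enter (4,4), '.' pass, move right to (4,5)
Step 6: enter (4,5), '.' pass, move right to (4,6)
Step 7: enter (4,6), '<' forces right->left, move left to (4,5)
Step 8: enter (4,5), '.' pass, move left to (4,4)
Step 9: enter (4,4), '.' pass, move left to (4,3)
Step 10: enter (4,3), '.' pass, move left to (4,2)
Step 11: enter (4,2), '.' pass, move left to (4,1)
Step 12: enter (4,1), '.' pass, move left to (4,0)
Step 13: enter (4,0), '.' pass, move left to (4,-1)
Step 14: at (4,-1) — EXIT via left edge, pos 4

Answer: exits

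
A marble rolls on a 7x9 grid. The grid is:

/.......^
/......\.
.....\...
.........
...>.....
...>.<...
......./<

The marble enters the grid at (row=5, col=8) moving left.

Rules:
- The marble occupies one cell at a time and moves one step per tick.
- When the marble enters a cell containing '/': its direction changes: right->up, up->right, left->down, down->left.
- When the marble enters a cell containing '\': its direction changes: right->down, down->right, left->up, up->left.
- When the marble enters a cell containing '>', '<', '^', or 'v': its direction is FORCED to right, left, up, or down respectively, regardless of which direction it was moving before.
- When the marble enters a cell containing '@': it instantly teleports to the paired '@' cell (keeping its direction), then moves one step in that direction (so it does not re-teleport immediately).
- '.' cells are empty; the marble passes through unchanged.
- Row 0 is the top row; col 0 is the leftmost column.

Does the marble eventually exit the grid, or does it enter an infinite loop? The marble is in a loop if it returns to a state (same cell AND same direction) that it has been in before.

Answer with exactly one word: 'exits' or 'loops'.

Answer: loops

Derivation:
Step 1: enter (5,8), '.' pass, move left to (5,7)
Step 2: enter (5,7), '.' pass, move left to (5,6)
Step 3: enter (5,6), '.' pass, move left to (5,5)
Step 4: enter (5,5), '<' forces left->left, move left to (5,4)
Step 5: enter (5,4), '.' pass, move left to (5,3)
Step 6: enter (5,3), '>' forces left->right, move right to (5,4)
Step 7: enter (5,4), '.' pass, move right to (5,5)
Step 8: enter (5,5), '<' forces right->left, move left to (5,4)
Step 9: at (5,4) dir=left — LOOP DETECTED (seen before)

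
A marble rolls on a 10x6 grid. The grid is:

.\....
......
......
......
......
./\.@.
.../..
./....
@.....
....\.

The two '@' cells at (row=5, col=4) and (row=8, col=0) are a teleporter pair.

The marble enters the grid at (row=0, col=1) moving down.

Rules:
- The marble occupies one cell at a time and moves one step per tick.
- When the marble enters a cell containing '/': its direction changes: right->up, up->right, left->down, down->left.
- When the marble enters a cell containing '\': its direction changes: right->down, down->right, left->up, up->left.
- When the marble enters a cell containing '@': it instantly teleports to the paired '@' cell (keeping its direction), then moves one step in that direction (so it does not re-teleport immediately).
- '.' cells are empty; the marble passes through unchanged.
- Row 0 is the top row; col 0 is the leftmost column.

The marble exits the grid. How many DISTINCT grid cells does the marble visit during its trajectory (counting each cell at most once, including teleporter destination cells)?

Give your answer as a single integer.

Step 1: enter (0,1), '\' deflects down->right, move right to (0,2)
Step 2: enter (0,2), '.' pass, move right to (0,3)
Step 3: enter (0,3), '.' pass, move right to (0,4)
Step 4: enter (0,4), '.' pass, move right to (0,5)
Step 5: enter (0,5), '.' pass, move right to (0,6)
Step 6: at (0,6) — EXIT via right edge, pos 0
Distinct cells visited: 5 (path length 5)

Answer: 5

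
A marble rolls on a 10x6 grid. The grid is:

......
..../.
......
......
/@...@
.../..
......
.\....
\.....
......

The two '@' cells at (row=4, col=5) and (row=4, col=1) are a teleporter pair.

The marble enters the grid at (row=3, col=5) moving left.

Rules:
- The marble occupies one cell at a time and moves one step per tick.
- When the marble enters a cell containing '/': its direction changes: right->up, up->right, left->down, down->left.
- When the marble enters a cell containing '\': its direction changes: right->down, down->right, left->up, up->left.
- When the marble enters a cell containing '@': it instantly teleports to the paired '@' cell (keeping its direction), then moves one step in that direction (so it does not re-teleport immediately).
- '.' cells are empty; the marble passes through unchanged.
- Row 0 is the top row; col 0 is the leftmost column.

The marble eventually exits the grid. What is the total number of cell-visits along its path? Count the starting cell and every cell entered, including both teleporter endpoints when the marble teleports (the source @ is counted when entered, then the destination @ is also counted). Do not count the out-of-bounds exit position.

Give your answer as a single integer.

Answer: 6

Derivation:
Step 1: enter (3,5), '.' pass, move left to (3,4)
Step 2: enter (3,4), '.' pass, move left to (3,3)
Step 3: enter (3,3), '.' pass, move left to (3,2)
Step 4: enter (3,2), '.' pass, move left to (3,1)
Step 5: enter (3,1), '.' pass, move left to (3,0)
Step 6: enter (3,0), '.' pass, move left to (3,-1)
Step 7: at (3,-1) — EXIT via left edge, pos 3
Path length (cell visits): 6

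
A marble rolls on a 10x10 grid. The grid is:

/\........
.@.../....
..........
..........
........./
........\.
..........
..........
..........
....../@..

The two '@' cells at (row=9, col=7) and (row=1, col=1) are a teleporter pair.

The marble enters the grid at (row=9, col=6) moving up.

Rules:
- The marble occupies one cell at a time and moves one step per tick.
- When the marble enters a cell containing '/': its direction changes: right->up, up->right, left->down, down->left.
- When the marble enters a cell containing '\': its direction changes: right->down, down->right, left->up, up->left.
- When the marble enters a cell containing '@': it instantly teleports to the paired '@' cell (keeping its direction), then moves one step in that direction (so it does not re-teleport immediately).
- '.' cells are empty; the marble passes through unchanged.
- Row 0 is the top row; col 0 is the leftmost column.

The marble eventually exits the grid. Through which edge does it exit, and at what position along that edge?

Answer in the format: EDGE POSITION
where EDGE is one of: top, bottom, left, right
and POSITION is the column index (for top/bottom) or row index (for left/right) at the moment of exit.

Step 1: enter (9,6), '/' deflects up->right, move right to (9,7)
Step 2: enter (9,7), '@' teleport (9,7)->(1,1), also enter (1,1), move right to (1,2)
Step 3: enter (1,2), '.' pass, move right to (1,3)
Step 4: enter (1,3), '.' pass, move right to (1,4)
Step 5: enter (1,4), '.' pass, move right to (1,5)
Step 6: enter (1,5), '/' deflects right->up, move up to (0,5)
Step 7: enter (0,5), '.' pass, move up to (-1,5)
Step 8: at (-1,5) — EXIT via top edge, pos 5

Answer: top 5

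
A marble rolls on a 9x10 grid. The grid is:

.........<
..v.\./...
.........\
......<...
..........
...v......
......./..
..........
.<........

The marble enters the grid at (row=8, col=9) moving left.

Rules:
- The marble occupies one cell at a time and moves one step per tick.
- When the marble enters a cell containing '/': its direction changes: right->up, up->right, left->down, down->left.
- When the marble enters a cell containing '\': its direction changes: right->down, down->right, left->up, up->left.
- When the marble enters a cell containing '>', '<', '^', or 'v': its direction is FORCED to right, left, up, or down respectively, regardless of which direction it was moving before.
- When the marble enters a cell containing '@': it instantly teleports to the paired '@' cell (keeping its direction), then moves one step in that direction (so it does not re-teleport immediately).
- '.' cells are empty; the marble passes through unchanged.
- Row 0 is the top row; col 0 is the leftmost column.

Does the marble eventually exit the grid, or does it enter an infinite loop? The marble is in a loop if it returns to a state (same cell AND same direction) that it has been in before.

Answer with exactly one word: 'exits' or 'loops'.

Step 1: enter (8,9), '.' pass, move left to (8,8)
Step 2: enter (8,8), '.' pass, move left to (8,7)
Step 3: enter (8,7), '.' pass, move left to (8,6)
Step 4: enter (8,6), '.' pass, move left to (8,5)
Step 5: enter (8,5), '.' pass, move left to (8,4)
Step 6: enter (8,4), '.' pass, move left to (8,3)
Step 7: enter (8,3), '.' pass, move left to (8,2)
Step 8: enter (8,2), '.' pass, move left to (8,1)
Step 9: enter (8,1), '<' forces left->left, move left to (8,0)
Step 10: enter (8,0), '.' pass, move left to (8,-1)
Step 11: at (8,-1) — EXIT via left edge, pos 8

Answer: exits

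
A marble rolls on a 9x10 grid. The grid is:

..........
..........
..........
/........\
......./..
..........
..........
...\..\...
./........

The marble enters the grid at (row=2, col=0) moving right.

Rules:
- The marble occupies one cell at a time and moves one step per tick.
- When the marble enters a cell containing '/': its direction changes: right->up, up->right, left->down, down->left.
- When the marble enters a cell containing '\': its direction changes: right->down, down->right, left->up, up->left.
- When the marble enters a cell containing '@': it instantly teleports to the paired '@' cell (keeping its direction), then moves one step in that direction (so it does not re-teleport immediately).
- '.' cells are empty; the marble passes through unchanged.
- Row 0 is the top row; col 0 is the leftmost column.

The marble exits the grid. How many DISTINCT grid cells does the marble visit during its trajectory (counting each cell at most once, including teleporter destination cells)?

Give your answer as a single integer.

Answer: 10

Derivation:
Step 1: enter (2,0), '.' pass, move right to (2,1)
Step 2: enter (2,1), '.' pass, move right to (2,2)
Step 3: enter (2,2), '.' pass, move right to (2,3)
Step 4: enter (2,3), '.' pass, move right to (2,4)
Step 5: enter (2,4), '.' pass, move right to (2,5)
Step 6: enter (2,5), '.' pass, move right to (2,6)
Step 7: enter (2,6), '.' pass, move right to (2,7)
Step 8: enter (2,7), '.' pass, move right to (2,8)
Step 9: enter (2,8), '.' pass, move right to (2,9)
Step 10: enter (2,9), '.' pass, move right to (2,10)
Step 11: at (2,10) — EXIT via right edge, pos 2
Distinct cells visited: 10 (path length 10)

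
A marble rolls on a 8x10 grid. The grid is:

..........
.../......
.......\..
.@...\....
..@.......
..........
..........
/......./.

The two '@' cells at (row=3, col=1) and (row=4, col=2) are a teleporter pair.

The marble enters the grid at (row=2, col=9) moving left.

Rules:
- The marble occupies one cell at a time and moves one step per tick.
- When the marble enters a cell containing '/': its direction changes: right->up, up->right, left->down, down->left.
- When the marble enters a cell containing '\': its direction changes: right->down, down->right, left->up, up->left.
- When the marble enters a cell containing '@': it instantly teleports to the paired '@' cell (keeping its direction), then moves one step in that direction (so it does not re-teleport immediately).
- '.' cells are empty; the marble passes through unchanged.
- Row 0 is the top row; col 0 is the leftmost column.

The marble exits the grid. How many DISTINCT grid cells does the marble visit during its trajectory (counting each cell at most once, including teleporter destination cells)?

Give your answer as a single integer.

Step 1: enter (2,9), '.' pass, move left to (2,8)
Step 2: enter (2,8), '.' pass, move left to (2,7)
Step 3: enter (2,7), '\' deflects left->up, move up to (1,7)
Step 4: enter (1,7), '.' pass, move up to (0,7)
Step 5: enter (0,7), '.' pass, move up to (-1,7)
Step 6: at (-1,7) — EXIT via top edge, pos 7
Distinct cells visited: 5 (path length 5)

Answer: 5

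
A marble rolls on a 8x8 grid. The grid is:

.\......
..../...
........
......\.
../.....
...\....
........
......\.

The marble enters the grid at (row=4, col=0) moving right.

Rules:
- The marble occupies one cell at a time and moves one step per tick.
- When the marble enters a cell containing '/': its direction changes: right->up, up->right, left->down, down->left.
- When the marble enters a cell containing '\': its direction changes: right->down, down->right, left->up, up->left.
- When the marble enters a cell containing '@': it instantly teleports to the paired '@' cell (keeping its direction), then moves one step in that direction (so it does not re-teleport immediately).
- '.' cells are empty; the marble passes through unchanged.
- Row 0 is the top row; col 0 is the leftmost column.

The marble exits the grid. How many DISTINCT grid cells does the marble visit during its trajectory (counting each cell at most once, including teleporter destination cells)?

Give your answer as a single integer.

Answer: 7

Derivation:
Step 1: enter (4,0), '.' pass, move right to (4,1)
Step 2: enter (4,1), '.' pass, move right to (4,2)
Step 3: enter (4,2), '/' deflects right->up, move up to (3,2)
Step 4: enter (3,2), '.' pass, move up to (2,2)
Step 5: enter (2,2), '.' pass, move up to (1,2)
Step 6: enter (1,2), '.' pass, move up to (0,2)
Step 7: enter (0,2), '.' pass, move up to (-1,2)
Step 8: at (-1,2) — EXIT via top edge, pos 2
Distinct cells visited: 7 (path length 7)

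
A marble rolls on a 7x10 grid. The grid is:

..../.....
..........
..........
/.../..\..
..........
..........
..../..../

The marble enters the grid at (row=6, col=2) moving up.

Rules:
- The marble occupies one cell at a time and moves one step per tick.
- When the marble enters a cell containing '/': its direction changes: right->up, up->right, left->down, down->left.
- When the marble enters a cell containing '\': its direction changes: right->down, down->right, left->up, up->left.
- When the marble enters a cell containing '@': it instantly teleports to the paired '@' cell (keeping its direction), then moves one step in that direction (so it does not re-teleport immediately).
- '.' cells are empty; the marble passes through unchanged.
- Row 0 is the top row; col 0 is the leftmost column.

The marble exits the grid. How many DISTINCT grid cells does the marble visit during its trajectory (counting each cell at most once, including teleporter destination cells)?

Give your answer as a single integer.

Step 1: enter (6,2), '.' pass, move up to (5,2)
Step 2: enter (5,2), '.' pass, move up to (4,2)
Step 3: enter (4,2), '.' pass, move up to (3,2)
Step 4: enter (3,2), '.' pass, move up to (2,2)
Step 5: enter (2,2), '.' pass, move up to (1,2)
Step 6: enter (1,2), '.' pass, move up to (0,2)
Step 7: enter (0,2), '.' pass, move up to (-1,2)
Step 8: at (-1,2) — EXIT via top edge, pos 2
Distinct cells visited: 7 (path length 7)

Answer: 7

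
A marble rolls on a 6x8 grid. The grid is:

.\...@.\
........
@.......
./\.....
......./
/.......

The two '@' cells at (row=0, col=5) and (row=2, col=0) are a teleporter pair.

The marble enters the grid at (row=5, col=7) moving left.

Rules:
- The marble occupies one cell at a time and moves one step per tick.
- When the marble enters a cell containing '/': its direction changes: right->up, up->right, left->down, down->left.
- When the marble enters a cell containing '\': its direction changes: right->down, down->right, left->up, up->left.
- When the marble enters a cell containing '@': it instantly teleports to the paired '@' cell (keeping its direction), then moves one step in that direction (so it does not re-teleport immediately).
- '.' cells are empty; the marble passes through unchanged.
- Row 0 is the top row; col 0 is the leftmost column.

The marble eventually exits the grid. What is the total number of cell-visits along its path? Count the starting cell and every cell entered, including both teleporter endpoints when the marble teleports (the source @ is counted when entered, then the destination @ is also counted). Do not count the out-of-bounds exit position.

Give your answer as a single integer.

Answer: 8

Derivation:
Step 1: enter (5,7), '.' pass, move left to (5,6)
Step 2: enter (5,6), '.' pass, move left to (5,5)
Step 3: enter (5,5), '.' pass, move left to (5,4)
Step 4: enter (5,4), '.' pass, move left to (5,3)
Step 5: enter (5,3), '.' pass, move left to (5,2)
Step 6: enter (5,2), '.' pass, move left to (5,1)
Step 7: enter (5,1), '.' pass, move left to (5,0)
Step 8: enter (5,0), '/' deflects left->down, move down to (6,0)
Step 9: at (6,0) — EXIT via bottom edge, pos 0
Path length (cell visits): 8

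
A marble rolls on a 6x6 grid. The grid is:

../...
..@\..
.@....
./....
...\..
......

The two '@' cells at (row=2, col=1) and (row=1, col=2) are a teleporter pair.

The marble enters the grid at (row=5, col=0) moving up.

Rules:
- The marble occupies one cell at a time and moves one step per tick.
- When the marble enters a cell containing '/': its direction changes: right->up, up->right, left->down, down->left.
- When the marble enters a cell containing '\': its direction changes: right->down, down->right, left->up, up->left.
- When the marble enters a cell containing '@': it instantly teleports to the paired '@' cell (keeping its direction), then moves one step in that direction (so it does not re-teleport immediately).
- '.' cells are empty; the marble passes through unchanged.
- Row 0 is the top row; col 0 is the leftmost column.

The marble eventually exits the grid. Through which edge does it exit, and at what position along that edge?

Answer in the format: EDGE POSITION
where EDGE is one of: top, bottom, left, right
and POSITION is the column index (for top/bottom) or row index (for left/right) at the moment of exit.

Answer: top 0

Derivation:
Step 1: enter (5,0), '.' pass, move up to (4,0)
Step 2: enter (4,0), '.' pass, move up to (3,0)
Step 3: enter (3,0), '.' pass, move up to (2,0)
Step 4: enter (2,0), '.' pass, move up to (1,0)
Step 5: enter (1,0), '.' pass, move up to (0,0)
Step 6: enter (0,0), '.' pass, move up to (-1,0)
Step 7: at (-1,0) — EXIT via top edge, pos 0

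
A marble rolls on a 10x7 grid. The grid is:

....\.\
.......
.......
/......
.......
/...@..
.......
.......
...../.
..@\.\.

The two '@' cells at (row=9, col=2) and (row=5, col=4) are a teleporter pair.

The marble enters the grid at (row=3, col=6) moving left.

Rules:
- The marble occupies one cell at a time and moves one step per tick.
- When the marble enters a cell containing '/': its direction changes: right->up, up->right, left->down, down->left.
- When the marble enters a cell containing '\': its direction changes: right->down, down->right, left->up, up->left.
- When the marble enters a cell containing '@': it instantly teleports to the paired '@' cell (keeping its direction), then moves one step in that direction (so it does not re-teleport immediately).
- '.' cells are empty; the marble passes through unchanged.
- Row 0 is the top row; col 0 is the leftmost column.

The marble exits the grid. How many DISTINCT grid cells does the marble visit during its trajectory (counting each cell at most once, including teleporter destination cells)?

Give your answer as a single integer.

Answer: 9

Derivation:
Step 1: enter (3,6), '.' pass, move left to (3,5)
Step 2: enter (3,5), '.' pass, move left to (3,4)
Step 3: enter (3,4), '.' pass, move left to (3,3)
Step 4: enter (3,3), '.' pass, move left to (3,2)
Step 5: enter (3,2), '.' pass, move left to (3,1)
Step 6: enter (3,1), '.' pass, move left to (3,0)
Step 7: enter (3,0), '/' deflects left->down, move down to (4,0)
Step 8: enter (4,0), '.' pass, move down to (5,0)
Step 9: enter (5,0), '/' deflects down->left, move left to (5,-1)
Step 10: at (5,-1) — EXIT via left edge, pos 5
Distinct cells visited: 9 (path length 9)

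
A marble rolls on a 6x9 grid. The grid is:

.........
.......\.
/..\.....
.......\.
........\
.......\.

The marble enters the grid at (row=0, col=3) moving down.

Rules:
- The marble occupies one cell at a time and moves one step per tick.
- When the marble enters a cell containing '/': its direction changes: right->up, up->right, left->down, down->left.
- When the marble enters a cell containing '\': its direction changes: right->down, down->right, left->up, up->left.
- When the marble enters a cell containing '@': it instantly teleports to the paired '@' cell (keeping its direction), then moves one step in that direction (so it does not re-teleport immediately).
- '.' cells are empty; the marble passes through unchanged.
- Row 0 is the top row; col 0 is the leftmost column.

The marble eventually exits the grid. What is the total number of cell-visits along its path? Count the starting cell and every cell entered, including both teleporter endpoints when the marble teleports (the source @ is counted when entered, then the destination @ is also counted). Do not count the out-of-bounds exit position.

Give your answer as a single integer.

Answer: 8

Derivation:
Step 1: enter (0,3), '.' pass, move down to (1,3)
Step 2: enter (1,3), '.' pass, move down to (2,3)
Step 3: enter (2,3), '\' deflects down->right, move right to (2,4)
Step 4: enter (2,4), '.' pass, move right to (2,5)
Step 5: enter (2,5), '.' pass, move right to (2,6)
Step 6: enter (2,6), '.' pass, move right to (2,7)
Step 7: enter (2,7), '.' pass, move right to (2,8)
Step 8: enter (2,8), '.' pass, move right to (2,9)
Step 9: at (2,9) — EXIT via right edge, pos 2
Path length (cell visits): 8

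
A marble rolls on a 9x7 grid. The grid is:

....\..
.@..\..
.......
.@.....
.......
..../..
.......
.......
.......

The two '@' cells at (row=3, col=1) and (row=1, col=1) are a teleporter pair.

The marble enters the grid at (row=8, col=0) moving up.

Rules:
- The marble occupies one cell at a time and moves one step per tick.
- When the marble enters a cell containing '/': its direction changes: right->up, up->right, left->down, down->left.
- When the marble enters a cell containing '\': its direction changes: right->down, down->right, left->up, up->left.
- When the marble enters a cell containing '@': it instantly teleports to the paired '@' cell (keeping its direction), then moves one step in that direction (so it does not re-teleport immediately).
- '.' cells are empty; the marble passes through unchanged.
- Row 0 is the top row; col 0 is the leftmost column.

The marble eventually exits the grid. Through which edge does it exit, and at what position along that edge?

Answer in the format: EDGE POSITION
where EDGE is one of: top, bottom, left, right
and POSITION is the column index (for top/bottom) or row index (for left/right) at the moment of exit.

Answer: top 0

Derivation:
Step 1: enter (8,0), '.' pass, move up to (7,0)
Step 2: enter (7,0), '.' pass, move up to (6,0)
Step 3: enter (6,0), '.' pass, move up to (5,0)
Step 4: enter (5,0), '.' pass, move up to (4,0)
Step 5: enter (4,0), '.' pass, move up to (3,0)
Step 6: enter (3,0), '.' pass, move up to (2,0)
Step 7: enter (2,0), '.' pass, move up to (1,0)
Step 8: enter (1,0), '.' pass, move up to (0,0)
Step 9: enter (0,0), '.' pass, move up to (-1,0)
Step 10: at (-1,0) — EXIT via top edge, pos 0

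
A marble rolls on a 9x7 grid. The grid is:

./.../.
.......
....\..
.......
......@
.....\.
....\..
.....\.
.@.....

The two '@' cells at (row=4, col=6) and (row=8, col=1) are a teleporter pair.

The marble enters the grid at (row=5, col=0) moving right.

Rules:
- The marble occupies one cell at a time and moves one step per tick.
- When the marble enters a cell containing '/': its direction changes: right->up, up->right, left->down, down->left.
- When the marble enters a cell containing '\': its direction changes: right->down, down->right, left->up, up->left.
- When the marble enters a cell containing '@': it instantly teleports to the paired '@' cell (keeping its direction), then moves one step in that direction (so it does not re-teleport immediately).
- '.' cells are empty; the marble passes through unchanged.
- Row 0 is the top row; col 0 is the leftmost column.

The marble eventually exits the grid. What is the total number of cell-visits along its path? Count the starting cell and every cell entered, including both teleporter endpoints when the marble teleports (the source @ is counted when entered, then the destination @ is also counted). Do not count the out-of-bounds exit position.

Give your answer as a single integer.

Answer: 9

Derivation:
Step 1: enter (5,0), '.' pass, move right to (5,1)
Step 2: enter (5,1), '.' pass, move right to (5,2)
Step 3: enter (5,2), '.' pass, move right to (5,3)
Step 4: enter (5,3), '.' pass, move right to (5,4)
Step 5: enter (5,4), '.' pass, move right to (5,5)
Step 6: enter (5,5), '\' deflects right->down, move down to (6,5)
Step 7: enter (6,5), '.' pass, move down to (7,5)
Step 8: enter (7,5), '\' deflects down->right, move right to (7,6)
Step 9: enter (7,6), '.' pass, move right to (7,7)
Step 10: at (7,7) — EXIT via right edge, pos 7
Path length (cell visits): 9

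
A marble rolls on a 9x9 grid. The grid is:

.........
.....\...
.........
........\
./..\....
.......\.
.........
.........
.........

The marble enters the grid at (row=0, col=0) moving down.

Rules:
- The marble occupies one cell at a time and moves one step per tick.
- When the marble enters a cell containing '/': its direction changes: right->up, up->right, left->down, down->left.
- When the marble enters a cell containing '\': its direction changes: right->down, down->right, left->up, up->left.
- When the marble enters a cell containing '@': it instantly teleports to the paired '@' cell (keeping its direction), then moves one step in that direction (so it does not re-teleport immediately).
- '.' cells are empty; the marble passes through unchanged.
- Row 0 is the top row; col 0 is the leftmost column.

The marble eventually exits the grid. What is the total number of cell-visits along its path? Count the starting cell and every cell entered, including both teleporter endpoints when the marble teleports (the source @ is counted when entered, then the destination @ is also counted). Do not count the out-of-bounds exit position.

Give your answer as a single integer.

Answer: 9

Derivation:
Step 1: enter (0,0), '.' pass, move down to (1,0)
Step 2: enter (1,0), '.' pass, move down to (2,0)
Step 3: enter (2,0), '.' pass, move down to (3,0)
Step 4: enter (3,0), '.' pass, move down to (4,0)
Step 5: enter (4,0), '.' pass, move down to (5,0)
Step 6: enter (5,0), '.' pass, move down to (6,0)
Step 7: enter (6,0), '.' pass, move down to (7,0)
Step 8: enter (7,0), '.' pass, move down to (8,0)
Step 9: enter (8,0), '.' pass, move down to (9,0)
Step 10: at (9,0) — EXIT via bottom edge, pos 0
Path length (cell visits): 9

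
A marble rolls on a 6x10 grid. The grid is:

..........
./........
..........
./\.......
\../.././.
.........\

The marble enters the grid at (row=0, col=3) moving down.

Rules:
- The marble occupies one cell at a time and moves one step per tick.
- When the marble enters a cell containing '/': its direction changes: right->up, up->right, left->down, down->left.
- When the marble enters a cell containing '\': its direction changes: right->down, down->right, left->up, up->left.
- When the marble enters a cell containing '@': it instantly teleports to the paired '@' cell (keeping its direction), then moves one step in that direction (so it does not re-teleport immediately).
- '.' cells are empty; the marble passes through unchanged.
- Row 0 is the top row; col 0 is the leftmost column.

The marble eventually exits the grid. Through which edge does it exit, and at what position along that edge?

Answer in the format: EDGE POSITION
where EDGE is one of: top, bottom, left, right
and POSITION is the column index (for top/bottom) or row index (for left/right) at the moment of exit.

Step 1: enter (0,3), '.' pass, move down to (1,3)
Step 2: enter (1,3), '.' pass, move down to (2,3)
Step 3: enter (2,3), '.' pass, move down to (3,3)
Step 4: enter (3,3), '.' pass, move down to (4,3)
Step 5: enter (4,3), '/' deflects down->left, move left to (4,2)
Step 6: enter (4,2), '.' pass, move left to (4,1)
Step 7: enter (4,1), '.' pass, move left to (4,0)
Step 8: enter (4,0), '\' deflects left->up, move up to (3,0)
Step 9: enter (3,0), '.' pass, move up to (2,0)
Step 10: enter (2,0), '.' pass, move up to (1,0)
Step 11: enter (1,0), '.' pass, move up to (0,0)
Step 12: enter (0,0), '.' pass, move up to (-1,0)
Step 13: at (-1,0) — EXIT via top edge, pos 0

Answer: top 0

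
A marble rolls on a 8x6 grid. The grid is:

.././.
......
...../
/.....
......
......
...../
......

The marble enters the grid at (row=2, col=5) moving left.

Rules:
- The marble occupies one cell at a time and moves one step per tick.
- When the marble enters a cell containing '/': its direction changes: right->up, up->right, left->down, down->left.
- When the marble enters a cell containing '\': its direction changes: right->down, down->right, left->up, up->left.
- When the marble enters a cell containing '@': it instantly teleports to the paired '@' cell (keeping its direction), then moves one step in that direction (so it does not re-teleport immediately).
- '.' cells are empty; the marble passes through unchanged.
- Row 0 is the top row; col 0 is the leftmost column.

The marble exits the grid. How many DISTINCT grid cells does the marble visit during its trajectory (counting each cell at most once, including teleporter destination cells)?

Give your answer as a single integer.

Answer: 10

Derivation:
Step 1: enter (2,5), '/' deflects left->down, move down to (3,5)
Step 2: enter (3,5), '.' pass, move down to (4,5)
Step 3: enter (4,5), '.' pass, move down to (5,5)
Step 4: enter (5,5), '.' pass, move down to (6,5)
Step 5: enter (6,5), '/' deflects down->left, move left to (6,4)
Step 6: enter (6,4), '.' pass, move left to (6,3)
Step 7: enter (6,3), '.' pass, move left to (6,2)
Step 8: enter (6,2), '.' pass, move left to (6,1)
Step 9: enter (6,1), '.' pass, move left to (6,0)
Step 10: enter (6,0), '.' pass, move left to (6,-1)
Step 11: at (6,-1) — EXIT via left edge, pos 6
Distinct cells visited: 10 (path length 10)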